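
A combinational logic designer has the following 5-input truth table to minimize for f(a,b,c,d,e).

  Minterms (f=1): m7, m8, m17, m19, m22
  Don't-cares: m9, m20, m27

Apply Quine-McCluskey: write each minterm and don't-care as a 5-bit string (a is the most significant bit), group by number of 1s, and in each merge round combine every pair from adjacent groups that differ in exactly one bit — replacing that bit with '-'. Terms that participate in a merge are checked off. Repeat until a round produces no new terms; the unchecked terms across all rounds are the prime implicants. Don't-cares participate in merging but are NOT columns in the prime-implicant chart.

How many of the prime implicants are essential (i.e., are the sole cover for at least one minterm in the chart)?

[col 0] 00111, 01000*, 01001*, 10001*, 10011*, 10100*, 10110*, 11011*
[col 1] 0100-, 1-011, 100-1, 101-0
Prime implicants: 00111, 0100-, 1-011, 100-1, 101-0
PI chart (minterm → PIs covering it):
  7 | 00111  (sole → essential)
  8 | 0100-  (sole → essential)
  17 | 100-1  (sole → essential)
  19 | 1-011,100-1
  22 | 101-0  (sole → essential)
Essential prime implicants: 00111, 0100-, 100-1, 101-0

4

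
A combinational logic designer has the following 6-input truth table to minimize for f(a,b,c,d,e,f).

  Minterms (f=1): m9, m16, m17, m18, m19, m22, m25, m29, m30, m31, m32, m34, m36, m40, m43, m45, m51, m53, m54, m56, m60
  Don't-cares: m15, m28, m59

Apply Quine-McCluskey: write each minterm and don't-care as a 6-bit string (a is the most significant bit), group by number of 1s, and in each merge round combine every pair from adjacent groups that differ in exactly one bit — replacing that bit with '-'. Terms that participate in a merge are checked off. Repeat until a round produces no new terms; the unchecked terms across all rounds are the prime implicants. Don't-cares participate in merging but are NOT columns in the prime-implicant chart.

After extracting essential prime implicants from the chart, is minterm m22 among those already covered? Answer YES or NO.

size-2^0 implicants → 001001(✓)  001111(✓)  010000(✓)  010001(✓)  010010(✓)  010011(✓)  010110(✓)  011001(✓)  011100(✓)  011101(✓)  011110(✓)  011111(✓)  100000(✓)  100010(✓)  100100(✓)  101000(✓)  101011(✓)  101101  110011(✓)  110101  110110(✓)  111000(✓)  111011(✓)  111100(✓)
size-2^1 implicants → -10011  -10110  -11100  0-1001  0-1111  01-001  01-110  010-10  0100-0(✓)  0100-1(✓)  01000-(✓)  01001-(✓)  011-01  0111-0(✓)  0111-1(✓)  01110-(✓)  01111-(✓)  1-1000  1-1011  10-000  100-00  1000-0  11-011  111-00
size-2^2 implicants → 0100--  0111--
Unchecked terms (primes): -10011, -10110, -11100, 0-1001, 0-1111, 01-001, 01-110, 010-10, 0100--, 011-01, 0111--, 1-1000, 1-1011, 10-000, 100-00, 1000-0, 101101, 11-011, 110101, 111-00
Minterm coverage:
  m9 ⊆ 0-1001 [E]
  m16 ⊆ 0100-- [E]
  m17 ⊆ 01-001,0100--
  m18 ⊆ 010-10,0100--
  m19 ⊆ -10011,0100--
  m22 ⊆ -10110,01-110,010-10
  m25 ⊆ 0-1001,01-001,011-01
  m29 ⊆ 011-01,0111--
  m30 ⊆ 01-110,0111--
  m31 ⊆ 0-1111,0111--
  m32 ⊆ 10-000,100-00,1000-0
  m34 ⊆ 1000-0 [E]
  m36 ⊆ 100-00 [E]
  m40 ⊆ 1-1000,10-000
  m43 ⊆ 1-1011 [E]
  m45 ⊆ 101101 [E]
  m51 ⊆ -10011,11-011
  m53 ⊆ 110101 [E]
  m54 ⊆ -10110 [E]
  m56 ⊆ 1-1000,111-00
  m60 ⊆ -11100,111-00
E = {-10110, 0-1001, 0100--, 1-1011, 100-00, 1000-0, 101101, 110101}

YES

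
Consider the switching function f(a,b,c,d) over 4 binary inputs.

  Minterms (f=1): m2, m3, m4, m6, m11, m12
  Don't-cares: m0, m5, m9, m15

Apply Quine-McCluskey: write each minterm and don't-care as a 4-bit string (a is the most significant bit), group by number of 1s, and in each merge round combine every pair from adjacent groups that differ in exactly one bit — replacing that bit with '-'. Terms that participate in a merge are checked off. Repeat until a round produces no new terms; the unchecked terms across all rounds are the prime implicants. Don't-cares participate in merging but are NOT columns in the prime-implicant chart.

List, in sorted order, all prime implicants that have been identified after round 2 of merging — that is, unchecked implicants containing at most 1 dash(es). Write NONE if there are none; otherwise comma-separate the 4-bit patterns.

Round 0: 0000✓ 0010✓ 0011✓ 0100✓ 0101✓ 0110✓ 1001✓ 1011✓ 1100✓ 1111✓
Round 1: -011 -100 0-00✓ 0-10✓ 00-0✓ 001- 01-0✓ 010- 1-11 10-1
Round 2: 0--0
PIs = {-011, -100, 0--0, 001-, 010-, 1-11, 10-1}

-011, -100, 001-, 010-, 1-11, 10-1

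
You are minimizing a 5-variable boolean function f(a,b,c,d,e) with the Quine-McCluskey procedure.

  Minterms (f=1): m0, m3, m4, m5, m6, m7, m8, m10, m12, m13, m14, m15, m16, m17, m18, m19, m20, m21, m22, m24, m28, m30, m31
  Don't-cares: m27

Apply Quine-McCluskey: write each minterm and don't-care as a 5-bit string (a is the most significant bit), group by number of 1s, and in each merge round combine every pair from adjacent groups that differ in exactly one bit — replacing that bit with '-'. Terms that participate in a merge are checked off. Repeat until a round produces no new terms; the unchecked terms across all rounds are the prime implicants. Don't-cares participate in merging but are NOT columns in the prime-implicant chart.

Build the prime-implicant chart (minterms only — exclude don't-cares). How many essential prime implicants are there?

size-2^0 implicants → 00000(✓)  00011(✓)  00100(✓)  00101(✓)  00110(✓)  00111(✓)  01000(✓)  01010(✓)  01100(✓)  01101(✓)  01110(✓)  01111(✓)  10000(✓)  10001(✓)  10010(✓)  10011(✓)  10100(✓)  10101(✓)  10110(✓)  11000(✓)  11011(✓)  11100(✓)  11110(✓)  11111(✓)
size-2^1 implicants → -0000(✓)  -0011  -0100(✓)  -0101(✓)  -0110(✓)  -1000(✓)  -1100(✓)  -1110(✓)  -1111(✓)  0-000(✓)  0-100(✓)  0-101(✓)  0-110(✓)  0-111(✓)  00-00(✓)  00-11  001-0(✓)  001-1(✓)  0010-(✓)  0011-(✓)  01-00(✓)  01-10(✓)  010-0(✓)  011-0(✓)  011-1(✓)  0110-(✓)  0111-(✓)  1-000(✓)  1-011  1-100(✓)  1-110(✓)  10-00(✓)  10-01(✓)  10-10(✓)  100-0(✓)  100-1(✓)  1000-(✓)  1001-(✓)  101-0(✓)  1010-(✓)  11-00(✓)  11-11  111-0(✓)  1111-(✓)
size-2^2 implicants → --000(✓)  --100(✓)  --110(✓)  -0-00(✓)  -01-0(✓)  -010-  -1-00(✓)  -11-0(✓)  -111-  0--00(✓)  0-1-0(✓)  0-1-1(✓)  0-10-(✓)  0-11-(✓)  001--(✓)  01--0  011--(✓)  1--00(✓)  1-1-0(✓)  10--0  10-0-  100--
size-2^3 implicants → ---00  --1-0  0-1--
Unchecked terms (primes): ---00, --1-0, -0011, -010-, -111-, 0-1--, 00-11, 01--0, 1-011, 10--0, 10-0-, 100--, 11-11
Minterm coverage:
  m0 ⊆ ---00 [E]
  m3 ⊆ -0011,00-11
  m4 ⊆ ---00,--1-0,-010-,0-1--
  m5 ⊆ -010-,0-1--
  m6 ⊆ --1-0,0-1--
  m7 ⊆ 0-1--,00-11
  m8 ⊆ ---00,01--0
  m10 ⊆ 01--0 [E]
  m12 ⊆ ---00,--1-0,0-1--,01--0
  m13 ⊆ 0-1-- [E]
  m14 ⊆ --1-0,-111-,0-1--,01--0
  m15 ⊆ -111-,0-1--
  m16 ⊆ ---00,10--0,10-0-,100--
  m17 ⊆ 10-0-,100--
  m18 ⊆ 10--0,100--
  m19 ⊆ -0011,1-011,100--
  m20 ⊆ ---00,--1-0,-010-,10--0,10-0-
  m21 ⊆ -010-,10-0-
  m22 ⊆ --1-0,10--0
  m24 ⊆ ---00 [E]
  m28 ⊆ ---00,--1-0
  m30 ⊆ --1-0,-111-
  m31 ⊆ -111-,11-11
E = {---00, 0-1--, 01--0}

3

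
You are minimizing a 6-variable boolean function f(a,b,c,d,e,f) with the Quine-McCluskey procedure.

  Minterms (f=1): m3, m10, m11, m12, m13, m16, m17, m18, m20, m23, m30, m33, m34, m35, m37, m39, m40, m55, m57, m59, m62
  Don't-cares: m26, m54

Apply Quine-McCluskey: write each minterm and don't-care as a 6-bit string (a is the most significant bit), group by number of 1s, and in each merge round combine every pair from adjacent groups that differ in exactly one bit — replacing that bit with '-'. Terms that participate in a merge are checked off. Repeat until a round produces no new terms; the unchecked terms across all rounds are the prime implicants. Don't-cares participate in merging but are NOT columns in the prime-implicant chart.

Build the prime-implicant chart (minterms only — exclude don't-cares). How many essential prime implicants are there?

[col 0] 000011*, 001010*, 001011*, 001100*, 001101*, 010000*, 010001*, 010010*, 010100*, 010111*, 011010*, 011110*, 100001*, 100010*, 100011*, 100101*, 100111*, 101000, 110110*, 110111*, 111001*, 111011*, 111110*
[col 1] -00011, -10111, -11110, 0-1010, 00-011, 00101-, 00110-, 01-010, 010-00, 0100-0, 01000-, 011-10, 1-0111, 100-01*, 100-11*, 1000-1*, 10001-, 1001-1*, 11-110, 11011-, 1110-1
[col 2] 100--1
Prime implicants: -00011, -10111, -11110, 0-1010, 00-011, 00101-, 00110-, 01-010, 010-00, 0100-0, 01000-, 011-10, 1-0111, 100--1, 10001-, 101000, 11-110, 11011-, 1110-1
PI chart (minterm → PIs covering it):
  3 | -00011,00-011
  10 | 0-1010,00101-
  11 | 00-011,00101-
  12 | 00110-  (sole → essential)
  13 | 00110-  (sole → essential)
  16 | 010-00,0100-0,01000-
  17 | 01000-  (sole → essential)
  18 | 01-010,0100-0
  20 | 010-00  (sole → essential)
  23 | -10111  (sole → essential)
  30 | -11110,011-10
  33 | 100--1  (sole → essential)
  34 | 10001-  (sole → essential)
  35 | -00011,100--1,10001-
  37 | 100--1  (sole → essential)
  39 | 1-0111,100--1
  40 | 101000  (sole → essential)
  55 | -10111,1-0111,11011-
  57 | 1110-1  (sole → essential)
  59 | 1110-1  (sole → essential)
  62 | -11110,11-110
Essential prime implicants: -10111, 00110-, 010-00, 01000-, 100--1, 10001-, 101000, 1110-1

8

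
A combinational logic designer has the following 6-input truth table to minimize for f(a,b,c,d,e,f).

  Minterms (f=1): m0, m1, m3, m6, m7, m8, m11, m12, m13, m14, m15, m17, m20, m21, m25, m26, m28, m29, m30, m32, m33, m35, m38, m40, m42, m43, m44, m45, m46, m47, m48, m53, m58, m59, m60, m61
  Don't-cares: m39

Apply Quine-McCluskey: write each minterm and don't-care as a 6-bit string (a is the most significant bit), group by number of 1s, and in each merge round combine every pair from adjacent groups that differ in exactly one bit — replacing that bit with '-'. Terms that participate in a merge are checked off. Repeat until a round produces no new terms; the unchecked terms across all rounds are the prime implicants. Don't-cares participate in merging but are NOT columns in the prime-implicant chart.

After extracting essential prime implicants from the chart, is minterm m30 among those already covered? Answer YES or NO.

NO

size-2^0 implicants → 000000(✓)  000001(✓)  000011(✓)  000110(✓)  000111(✓)  001000(✓)  001011(✓)  001100(✓)  001101(✓)  001110(✓)  001111(✓)  010001(✓)  010100(✓)  010101(✓)  011001(✓)  011010(✓)  011100(✓)  011101(✓)  011110(✓)  100000(✓)  100001(✓)  100011(✓)  100110(✓)  100111(✓)  101000(✓)  101010(✓)  101011(✓)  101100(✓)  101101(✓)  101110(✓)  101111(✓)  110000(✓)  110101(✓)  111010(✓)  111011(✓)  111100(✓)  111101(✓)
size-2^1 implicants → -00000(✓)  -00001(✓)  -00011(✓)  -00110(✓)  -00111(✓)  -01000(✓)  -01011(✓)  -01100(✓)  -01101(✓)  -01110(✓)  -01111(✓)  -10101(✓)  -11010  -11100(✓)  -11101(✓)  0-0001  0-1100(✓)  0-1101(✓)  0-1110(✓)  00-000(✓)  00-011(✓)  00-110(✓)  00-111(✓)  000-11(✓)  0000-1(✓)  00000-(✓)  00011-(✓)  001-00(✓)  001-11(✓)  0011-0(✓)  0011-1(✓)  00110-(✓)  00111-(✓)  01-001(✓)  01-100(✓)  01-101(✓)  010-01(✓)  01010-(✓)  011-01(✓)  011-10  0111-0(✓)  01110-(✓)  1-0000  1-1010(✓)  1-1011(✓)  1-1100(✓)  1-1101(✓)  10-000(✓)  10-011(✓)  10-110(✓)  10-111(✓)  100-11(✓)  1000-1(✓)  10000-(✓)  10011-(✓)  101-00(✓)  101-10(✓)  101-11(✓)  1010-0(✓)  10101-(✓)  1011-0(✓)  1011-1(✓)  10110-(✓)  10111-(✓)  11-101(✓)  11101-(✓)  11110-(✓)
size-2^2 implicants → --1100(✓)  --1101(✓)  -0-000  -0-011(✓)  -0-110(✓)  -0-111(✓)  -00-11(✓)  -000-1  -0000-  -0011-(✓)  -01-00  -01-11(✓)  -011-0(✓)  -011-1(✓)  -0110-(✓)  -0111-(✓)  -1-101  -1110-(✓)  0-11-0  0-110-(✓)  00--11(✓)  00-11-(✓)  0011--(✓)  01--01  01-10-  1-101-  1-110-(✓)  10--11(✓)  10-11-(✓)  101--0  101-1-  1011--(✓)
size-2^3 implicants → --110-  -0--11  -0-11-  -011--
Unchecked terms (primes): --110-, -0--11, -0-000, -0-11-, -000-1, -0000-, -01-00, -011--, -1-101, -11010, 0-0001, 0-11-0, 01--01, 01-10-, 011-10, 1-0000, 1-101-, 101--0, 101-1-
Minterm coverage:
  m0 ⊆ -0-000,-0000-
  m1 ⊆ -000-1,-0000-,0-0001
  m3 ⊆ -0--11,-000-1
  m6 ⊆ -0-11- [E]
  m7 ⊆ -0--11,-0-11-
  m8 ⊆ -0-000,-01-00
  m11 ⊆ -0--11 [E]
  m12 ⊆ --110-,-01-00,-011--,0-11-0
  m13 ⊆ --110-,-011--
  m14 ⊆ -0-11-,-011--,0-11-0
  m15 ⊆ -0--11,-0-11-,-011--
  m17 ⊆ 0-0001,01--01
  m20 ⊆ 01-10- [E]
  m21 ⊆ -1-101,01--01,01-10-
  m25 ⊆ 01--01 [E]
  m26 ⊆ -11010,011-10
  m28 ⊆ --110-,0-11-0,01-10-
  m29 ⊆ --110-,-1-101,01--01,01-10-
  m30 ⊆ 0-11-0,011-10
  m32 ⊆ -0-000,-0000-,1-0000
  m33 ⊆ -000-1,-0000-
  m35 ⊆ -0--11,-000-1
  m38 ⊆ -0-11- [E]
  m40 ⊆ -0-000,-01-00,101--0
  m42 ⊆ 1-101-,101--0,101-1-
  m43 ⊆ -0--11,1-101-,101-1-
  m44 ⊆ --110-,-01-00,-011--,101--0
  m45 ⊆ --110-,-011--
  m46 ⊆ -0-11-,-011--,101--0,101-1-
  m47 ⊆ -0--11,-0-11-,-011--,101-1-
  m48 ⊆ 1-0000 [E]
  m53 ⊆ -1-101 [E]
  m58 ⊆ -11010,1-101-
  m59 ⊆ 1-101- [E]
  m60 ⊆ --110- [E]
  m61 ⊆ --110-,-1-101
E = {--110-, -0--11, -0-11-, -1-101, 01--01, 01-10-, 1-0000, 1-101-}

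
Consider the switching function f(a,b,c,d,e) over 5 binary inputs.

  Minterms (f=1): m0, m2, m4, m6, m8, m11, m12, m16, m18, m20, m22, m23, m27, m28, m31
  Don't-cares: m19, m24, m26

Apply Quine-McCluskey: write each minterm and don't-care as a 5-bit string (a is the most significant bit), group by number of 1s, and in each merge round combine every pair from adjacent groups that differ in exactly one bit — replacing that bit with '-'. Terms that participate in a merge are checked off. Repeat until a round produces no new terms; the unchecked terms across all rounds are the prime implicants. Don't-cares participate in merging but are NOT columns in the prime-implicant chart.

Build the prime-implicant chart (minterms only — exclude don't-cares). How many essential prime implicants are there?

Round 0: 00000✓ 00010✓ 00100✓ 00110✓ 01000✓ 01011✓ 01100✓ 10000✓ 10010✓ 10011✓ 10100✓ 10110✓ 10111✓ 11000✓ 11010✓ 11011✓ 11100✓ 11111✓
Round 1: -0000✓ -0010✓ -0100✓ -0110✓ -1000✓ -1011 -1100✓ 0-000✓ 0-100✓ 00-00✓ 00-10✓ 000-0✓ 001-0✓ 01-00✓ 1-000✓ 1-010✓ 1-011✓ 1-100✓ 1-111✓ 10-00✓ 10-10✓ 10-11✓ 100-0✓ 1001-✓ 101-0✓ 1011-✓ 11-00✓ 11-11✓ 110-0✓ 1101-✓
Round 2: --000✓ --100✓ -0-00✓ -0-10✓ -00-0✓ -01-0✓ -1-00✓ 0--00✓ 00--0✓ 1--00✓ 1--11 1-0-0 1-01- 10--0✓ 10-1-
Round 3: ---00 -0--0
PIs = {---00, -0--0, -1011, 1--11, 1-0-0, 1-01-, 10-1-}
Coverage chart:
  m0: ---00,-0--0
  m2: -0--0 ←essential
  m4: ---00,-0--0
  m6: -0--0 ←essential
  m8: ---00 ←essential
  m11: -1011 ←essential
  m12: ---00 ←essential
  m16: ---00,-0--0,1-0-0
  m18: -0--0,1-0-0,1-01-,10-1-
  m20: ---00,-0--0
  m22: -0--0,10-1-
  m23: 1--11,10-1-
  m27: -1011,1--11,1-01-
  m28: ---00 ←essential
  m31: 1--11 ←essential
Essential: ---00, -0--0, -1011, 1--11

4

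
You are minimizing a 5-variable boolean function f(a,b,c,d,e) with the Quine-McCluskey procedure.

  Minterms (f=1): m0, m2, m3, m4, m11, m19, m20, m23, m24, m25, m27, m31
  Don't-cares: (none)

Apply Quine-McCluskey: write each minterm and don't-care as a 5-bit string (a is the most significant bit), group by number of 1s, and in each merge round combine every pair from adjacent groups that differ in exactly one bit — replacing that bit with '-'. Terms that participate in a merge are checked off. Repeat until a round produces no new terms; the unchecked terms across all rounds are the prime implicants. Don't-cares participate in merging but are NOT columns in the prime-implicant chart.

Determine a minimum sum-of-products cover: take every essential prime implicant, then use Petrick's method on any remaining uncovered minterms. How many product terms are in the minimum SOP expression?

5

[col 0] 00000*, 00010*, 00011*, 00100*, 01011*, 10011*, 10100*, 10111*, 11000*, 11001*, 11011*, 11111*
[col 1] -0011*, -0100, -1011*, 0-011*, 00-00, 000-0, 0001-, 1-011*, 1-111*, 10-11*, 11-11*, 110-1, 1100-
[col 2] --011, 1--11
Prime implicants: --011, -0100, 00-00, 000-0, 0001-, 1--11, 110-1, 1100-
PI chart (minterm → PIs covering it):
  0 | 00-00,000-0
  2 | 000-0,0001-
  3 | --011,0001-
  4 | -0100,00-00
  11 | --011  (sole → essential)
  19 | --011,1--11
  20 | -0100  (sole → essential)
  23 | 1--11  (sole → essential)
  24 | 1100-  (sole → essential)
  25 | 110-1,1100-
  27 | --011,1--11,110-1
  31 | 1--11  (sole → essential)
Essential prime implicants: --011, -0100, 1--11, 1100-
Petrick residual → 000-0
Minimum SOP uses 5 PIs: c'de + b'cd'e' + a'b'c'e' + ade + abc'd'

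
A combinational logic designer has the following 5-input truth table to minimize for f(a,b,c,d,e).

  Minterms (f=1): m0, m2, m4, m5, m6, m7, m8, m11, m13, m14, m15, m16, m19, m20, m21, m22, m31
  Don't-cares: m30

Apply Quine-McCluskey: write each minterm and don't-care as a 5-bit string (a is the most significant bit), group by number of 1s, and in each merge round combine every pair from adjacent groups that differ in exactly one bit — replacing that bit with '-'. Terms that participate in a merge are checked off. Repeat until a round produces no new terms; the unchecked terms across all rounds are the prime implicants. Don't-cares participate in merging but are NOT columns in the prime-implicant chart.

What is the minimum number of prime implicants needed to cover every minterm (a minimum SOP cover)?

9

size-2^0 implicants → 00000(✓)  00010(✓)  00100(✓)  00101(✓)  00110(✓)  00111(✓)  01000(✓)  01011(✓)  01101(✓)  01110(✓)  01111(✓)  10000(✓)  10011  10100(✓)  10101(✓)  10110(✓)  11110(✓)  11111(✓)
size-2^1 implicants → -0000(✓)  -0100(✓)  -0101(✓)  -0110(✓)  -1110(✓)  -1111(✓)  0-000  0-101(✓)  0-110(✓)  0-111(✓)  00-00(✓)  00-10(✓)  000-0(✓)  001-0(✓)  001-1(✓)  0010-(✓)  0011-(✓)  01-11  011-1(✓)  0111-(✓)  1-110(✓)  10-00(✓)  101-0(✓)  1010-(✓)  1111-(✓)
size-2^2 implicants → --110  -0-00  -01-0  -010-  -111-  0-1-1  0-11-  00--0  001--
Unchecked terms (primes): --110, -0-00, -01-0, -010-, -111-, 0-000, 0-1-1, 0-11-, 00--0, 001--, 01-11, 10011
Minterm coverage:
  m0 ⊆ -0-00,0-000,00--0
  m2 ⊆ 00--0 [E]
  m4 ⊆ -0-00,-01-0,-010-,00--0,001--
  m5 ⊆ -010-,0-1-1,001--
  m6 ⊆ --110,-01-0,0-11-,00--0,001--
  m7 ⊆ 0-1-1,0-11-,001--
  m8 ⊆ 0-000 [E]
  m11 ⊆ 01-11 [E]
  m13 ⊆ 0-1-1 [E]
  m14 ⊆ --110,-111-,0-11-
  m15 ⊆ -111-,0-1-1,0-11-,01-11
  m16 ⊆ -0-00 [E]
  m19 ⊆ 10011 [E]
  m20 ⊆ -0-00,-01-0,-010-
  m21 ⊆ -010- [E]
  m22 ⊆ --110,-01-0
  m31 ⊆ -111- [E]
E = {-0-00, -010-, -111-, 0-000, 0-1-1, 00--0, 01-11, 10011}
Petrick residual → --110
Cover = cde' + b'd'e' + b'cd' + bcd + a'c'd'e' + a'ce + a'b'e' + a'bde + ab'c'de  |cover|=9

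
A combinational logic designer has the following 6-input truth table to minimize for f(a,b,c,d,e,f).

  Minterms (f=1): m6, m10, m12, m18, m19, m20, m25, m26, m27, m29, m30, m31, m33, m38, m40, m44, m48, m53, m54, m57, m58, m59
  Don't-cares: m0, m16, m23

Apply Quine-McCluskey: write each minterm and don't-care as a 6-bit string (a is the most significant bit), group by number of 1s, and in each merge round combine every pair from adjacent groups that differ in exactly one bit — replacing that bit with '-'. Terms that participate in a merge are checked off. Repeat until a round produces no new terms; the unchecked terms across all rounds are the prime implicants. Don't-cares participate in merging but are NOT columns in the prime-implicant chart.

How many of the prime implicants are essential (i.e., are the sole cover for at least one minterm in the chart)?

[col 0] 000000*, 000110*, 001010*, 001100*, 010000*, 010010*, 010011*, 010100*, 010111*, 011001*, 011010*, 011011*, 011101*, 011110*, 011111*, 100001, 100110*, 101000*, 101100*, 110000*, 110101, 110110*, 111001*, 111010*, 111011*
[col 1] -00110, -01100, -10000, -11001*, -11010*, -11011*, 0-0000, 0-1010, 01-010*, 01-011*, 01-111*, 010-00, 010-11*, 0100-0, 01001-*, 011-01*, 011-10*, 011-11*, 0110-1*, 01101-*, 0111-1*, 01111-*, 1-0110, 101-00, 1110-1*, 11101-*
[col 2] -110-1, -1101-, 01--11, 01-01-, 011--1, 011-1-
Prime implicants: -00110, -01100, -10000, -110-1, -1101-, 0-0000, 0-1010, 01--11, 01-01-, 010-00, 0100-0, 011--1, 011-1-, 1-0110, 100001, 101-00, 110101
PI chart (minterm → PIs covering it):
  6 | -00110  (sole → essential)
  10 | 0-1010  (sole → essential)
  12 | -01100  (sole → essential)
  18 | 01-01-,0100-0
  19 | 01--11,01-01-
  20 | 010-00  (sole → essential)
  25 | -110-1,011--1
  26 | -1101-,0-1010,01-01-,011-1-
  27 | -110-1,-1101-,01--11,01-01-,011--1,011-1-
  29 | 011--1  (sole → essential)
  30 | 011-1-  (sole → essential)
  31 | 01--11,011--1,011-1-
  33 | 100001  (sole → essential)
  38 | -00110,1-0110
  40 | 101-00  (sole → essential)
  44 | -01100,101-00
  48 | -10000  (sole → essential)
  53 | 110101  (sole → essential)
  54 | 1-0110  (sole → essential)
  57 | -110-1  (sole → essential)
  58 | -1101-  (sole → essential)
  59 | -110-1,-1101-
Essential prime implicants: -00110, -01100, -10000, -110-1, -1101-, 0-1010, 010-00, 011--1, 011-1-, 1-0110, 100001, 101-00, 110101

13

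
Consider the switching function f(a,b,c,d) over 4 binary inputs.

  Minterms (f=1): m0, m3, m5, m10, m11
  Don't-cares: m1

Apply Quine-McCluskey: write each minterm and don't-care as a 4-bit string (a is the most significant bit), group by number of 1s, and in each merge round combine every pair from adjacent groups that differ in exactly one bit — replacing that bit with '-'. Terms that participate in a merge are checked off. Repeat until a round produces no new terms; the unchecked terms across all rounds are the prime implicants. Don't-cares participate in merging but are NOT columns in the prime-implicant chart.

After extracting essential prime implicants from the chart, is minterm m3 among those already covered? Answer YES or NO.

[col 0] 0000*, 0001*, 0011*, 0101*, 1010*, 1011*
[col 1] -011, 0-01, 00-1, 000-, 101-
Prime implicants: -011, 0-01, 00-1, 000-, 101-
PI chart (minterm → PIs covering it):
  0 | 000-  (sole → essential)
  3 | -011,00-1
  5 | 0-01  (sole → essential)
  10 | 101-  (sole → essential)
  11 | -011,101-
Essential prime implicants: 0-01, 000-, 101-

NO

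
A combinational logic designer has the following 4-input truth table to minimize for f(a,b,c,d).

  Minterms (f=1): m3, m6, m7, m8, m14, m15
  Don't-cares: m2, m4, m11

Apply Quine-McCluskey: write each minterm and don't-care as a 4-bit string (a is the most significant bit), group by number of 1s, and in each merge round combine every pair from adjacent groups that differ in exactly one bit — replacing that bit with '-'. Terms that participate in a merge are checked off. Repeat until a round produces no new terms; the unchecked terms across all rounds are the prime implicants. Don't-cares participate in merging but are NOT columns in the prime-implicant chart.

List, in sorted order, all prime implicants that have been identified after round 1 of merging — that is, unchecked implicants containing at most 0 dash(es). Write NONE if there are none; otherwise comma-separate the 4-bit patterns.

[col 0] 0010*, 0011*, 0100*, 0110*, 0111*, 1000, 1011*, 1110*, 1111*
[col 1] -011*, -110*, -111*, 0-10*, 0-11*, 001-*, 01-0, 011-*, 1-11*, 111-*
[col 2] --11, -11-, 0-1-
Prime implicants: --11, -11-, 0-1-, 01-0, 1000

1000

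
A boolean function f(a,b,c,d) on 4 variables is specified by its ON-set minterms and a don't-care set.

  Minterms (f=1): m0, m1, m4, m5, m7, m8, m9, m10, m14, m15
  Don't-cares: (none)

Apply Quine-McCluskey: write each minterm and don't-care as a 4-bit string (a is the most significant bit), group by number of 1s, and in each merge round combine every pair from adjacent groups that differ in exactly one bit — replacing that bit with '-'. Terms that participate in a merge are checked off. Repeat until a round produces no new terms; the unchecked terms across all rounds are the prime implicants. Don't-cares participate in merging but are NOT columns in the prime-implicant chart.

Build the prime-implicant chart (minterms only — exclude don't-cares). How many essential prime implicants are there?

2

[col 0] 0000*, 0001*, 0100*, 0101*, 0111*, 1000*, 1001*, 1010*, 1110*, 1111*
[col 1] -000*, -001*, -111, 0-00*, 0-01*, 000-*, 01-1, 010-*, 1-10, 10-0, 100-*, 111-
[col 2] -00-, 0-0-
Prime implicants: -00-, -111, 0-0-, 01-1, 1-10, 10-0, 111-
PI chart (minterm → PIs covering it):
  0 | -00-,0-0-
  1 | -00-,0-0-
  4 | 0-0-  (sole → essential)
  5 | 0-0-,01-1
  7 | -111,01-1
  8 | -00-,10-0
  9 | -00-  (sole → essential)
  10 | 1-10,10-0
  14 | 1-10,111-
  15 | -111,111-
Essential prime implicants: -00-, 0-0-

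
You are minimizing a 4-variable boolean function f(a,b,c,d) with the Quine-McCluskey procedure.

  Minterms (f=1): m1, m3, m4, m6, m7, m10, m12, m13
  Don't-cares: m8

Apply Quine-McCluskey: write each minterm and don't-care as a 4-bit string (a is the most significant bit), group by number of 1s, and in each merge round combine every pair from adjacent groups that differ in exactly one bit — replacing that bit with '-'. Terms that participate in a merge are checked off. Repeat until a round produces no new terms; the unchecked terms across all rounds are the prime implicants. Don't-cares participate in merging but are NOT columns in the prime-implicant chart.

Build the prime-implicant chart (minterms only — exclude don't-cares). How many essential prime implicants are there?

3

[col 0] 0001*, 0011*, 0100*, 0110*, 0111*, 1000*, 1010*, 1100*, 1101*
[col 1] -100, 0-11, 00-1, 01-0, 011-, 1-00, 10-0, 110-
Prime implicants: -100, 0-11, 00-1, 01-0, 011-, 1-00, 10-0, 110-
PI chart (minterm → PIs covering it):
  1 | 00-1  (sole → essential)
  3 | 0-11,00-1
  4 | -100,01-0
  6 | 01-0,011-
  7 | 0-11,011-
  10 | 10-0  (sole → essential)
  12 | -100,1-00,110-
  13 | 110-  (sole → essential)
Essential prime implicants: 00-1, 10-0, 110-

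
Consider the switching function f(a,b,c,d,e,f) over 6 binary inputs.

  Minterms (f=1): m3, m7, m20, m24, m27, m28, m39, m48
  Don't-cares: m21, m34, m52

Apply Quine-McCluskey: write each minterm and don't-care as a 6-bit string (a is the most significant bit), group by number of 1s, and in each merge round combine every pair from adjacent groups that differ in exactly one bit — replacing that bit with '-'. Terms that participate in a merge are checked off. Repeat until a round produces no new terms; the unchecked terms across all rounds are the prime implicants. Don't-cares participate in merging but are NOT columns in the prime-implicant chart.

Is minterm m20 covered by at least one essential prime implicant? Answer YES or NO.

NO

Round 0: 000011✓ 000111✓ 010100✓ 010101✓ 011000✓ 011011 011100✓ 100010 100111✓ 110000✓ 110100✓
Round 1: -00111 -10100 000-11 01-100 01010- 011-00 110-00
PIs = {-00111, -10100, 000-11, 01-100, 01010-, 011-00, 011011, 100010, 110-00}
Coverage chart:
  m3: 000-11 ←essential
  m7: -00111,000-11
  m20: -10100,01-100,01010-
  m24: 011-00 ←essential
  m27: 011011 ←essential
  m28: 01-100,011-00
  m39: -00111 ←essential
  m48: 110-00 ←essential
Essential: -00111, 000-11, 011-00, 011011, 110-00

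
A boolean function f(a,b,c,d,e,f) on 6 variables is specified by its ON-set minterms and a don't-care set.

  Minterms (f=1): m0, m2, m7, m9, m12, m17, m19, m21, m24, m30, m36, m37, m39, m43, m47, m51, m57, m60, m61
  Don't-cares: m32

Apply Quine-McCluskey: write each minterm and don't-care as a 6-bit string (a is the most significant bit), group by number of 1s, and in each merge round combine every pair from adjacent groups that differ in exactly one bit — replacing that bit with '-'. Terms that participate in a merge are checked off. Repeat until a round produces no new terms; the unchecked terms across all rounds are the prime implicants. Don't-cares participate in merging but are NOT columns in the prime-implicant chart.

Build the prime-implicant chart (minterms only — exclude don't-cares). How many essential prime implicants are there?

Round 0: 000000✓ 000010✓ 000111✓ 001001 001100 010001✓ 010011✓ 010101✓ 011000 011110 100000✓ 100100✓ 100101✓ 100111✓ 101011✓ 101111✓ 110011✓ 111001✓ 111100✓ 111101✓
Round 1: -00000 -00111 -10011 0000-0 010-01 0100-1 10-111 100-00 1001-1 10010- 101-11 111-01 11110-
PIs = {-00000, -00111, -10011, 0000-0, 001001, 001100, 010-01, 0100-1, 011000, 011110, 10-111, 100-00, 1001-1, 10010-, 101-11, 111-01, 11110-}
Coverage chart:
  m0: -00000,0000-0
  m2: 0000-0 ←essential
  m7: -00111 ←essential
  m9: 001001 ←essential
  m12: 001100 ←essential
  m17: 010-01,0100-1
  m19: -10011,0100-1
  m21: 010-01 ←essential
  m24: 011000 ←essential
  m30: 011110 ←essential
  m36: 100-00,10010-
  m37: 1001-1,10010-
  m39: -00111,10-111,1001-1
  m43: 101-11 ←essential
  m47: 10-111,101-11
  m51: -10011 ←essential
  m57: 111-01 ←essential
  m60: 11110- ←essential
  m61: 111-01,11110-
Essential: -00111, -10011, 0000-0, 001001, 001100, 010-01, 011000, 011110, 101-11, 111-01, 11110-

11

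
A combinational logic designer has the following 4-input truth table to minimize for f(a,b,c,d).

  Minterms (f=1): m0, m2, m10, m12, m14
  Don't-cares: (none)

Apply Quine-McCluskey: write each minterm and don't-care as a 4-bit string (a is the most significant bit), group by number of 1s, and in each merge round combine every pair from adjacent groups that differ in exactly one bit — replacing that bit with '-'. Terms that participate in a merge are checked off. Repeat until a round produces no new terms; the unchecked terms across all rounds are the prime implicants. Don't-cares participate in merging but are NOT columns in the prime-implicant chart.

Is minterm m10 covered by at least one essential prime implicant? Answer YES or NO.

size-2^0 implicants → 0000(✓)  0010(✓)  1010(✓)  1100(✓)  1110(✓)
size-2^1 implicants → -010  00-0  1-10  11-0
Unchecked terms (primes): -010, 00-0, 1-10, 11-0
Minterm coverage:
  m0 ⊆ 00-0 [E]
  m2 ⊆ -010,00-0
  m10 ⊆ -010,1-10
  m12 ⊆ 11-0 [E]
  m14 ⊆ 1-10,11-0
E = {00-0, 11-0}

NO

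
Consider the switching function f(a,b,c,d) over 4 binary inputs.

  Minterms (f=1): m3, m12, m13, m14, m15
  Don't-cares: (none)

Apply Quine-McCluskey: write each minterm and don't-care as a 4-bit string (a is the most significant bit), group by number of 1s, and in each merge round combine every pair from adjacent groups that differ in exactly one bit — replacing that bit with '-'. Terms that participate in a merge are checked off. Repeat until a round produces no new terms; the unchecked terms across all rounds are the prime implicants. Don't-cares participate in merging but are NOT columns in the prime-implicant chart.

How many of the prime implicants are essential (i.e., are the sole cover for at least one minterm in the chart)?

size-2^0 implicants → 0011  1100(✓)  1101(✓)  1110(✓)  1111(✓)
size-2^1 implicants → 11-0(✓)  11-1(✓)  110-(✓)  111-(✓)
size-2^2 implicants → 11--
Unchecked terms (primes): 0011, 11--
Minterm coverage:
  m3 ⊆ 0011 [E]
  m12 ⊆ 11-- [E]
  m13 ⊆ 11-- [E]
  m14 ⊆ 11-- [E]
  m15 ⊆ 11-- [E]
E = {0011, 11--}

2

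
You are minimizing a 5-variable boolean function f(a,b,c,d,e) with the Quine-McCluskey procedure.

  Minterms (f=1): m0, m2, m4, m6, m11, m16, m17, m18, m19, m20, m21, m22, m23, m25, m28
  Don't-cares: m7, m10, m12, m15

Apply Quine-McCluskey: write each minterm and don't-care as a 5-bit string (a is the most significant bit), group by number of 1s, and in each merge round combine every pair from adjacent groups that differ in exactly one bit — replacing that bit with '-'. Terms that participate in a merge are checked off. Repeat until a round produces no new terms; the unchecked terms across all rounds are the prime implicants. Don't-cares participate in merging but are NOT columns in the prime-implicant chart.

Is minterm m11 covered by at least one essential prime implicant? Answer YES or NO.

Round 0: 00000✓ 00010✓ 00100✓ 00110✓ 00111✓ 01010✓ 01011✓ 01100✓ 01111✓ 10000✓ 10001✓ 10010✓ 10011✓ 10100✓ 10101✓ 10110✓ 10111✓ 11001✓ 11100✓
Round 1: -0000✓ -0010✓ -0100✓ -0110✓ -0111✓ -1100✓ 0-010 0-100✓ 0-111 00-00✓ 00-10✓ 000-0✓ 001-0✓ 0011-✓ 01-11 0101- 1-001 1-100✓ 10-00✓ 10-01✓ 10-10✓ 10-11✓ 100-0✓ 100-1✓ 1000-✓ 1001-✓ 101-0✓ 101-1✓ 1010-✓ 1011-✓
Round 2: --100 -0-00✓ -0-10✓ -00-0✓ -01-0✓ -011- 00--0✓ 10--0✓ 10--1✓ 10-0-✓ 10-1-✓ 100--✓ 101--✓
Round 3: -0--0 10---
PIs = {--100, -0--0, -011-, 0-010, 0-111, 01-11, 0101-, 1-001, 10---}
Coverage chart:
  m0: -0--0 ←essential
  m2: -0--0,0-010
  m4: --100,-0--0
  m6: -0--0,-011-
  m11: 01-11,0101-
  m16: -0--0,10---
  m17: 1-001,10---
  m18: -0--0,10---
  m19: 10--- ←essential
  m20: --100,-0--0,10---
  m21: 10--- ←essential
  m22: -0--0,-011-,10---
  m23: -011-,10---
  m25: 1-001 ←essential
  m28: --100 ←essential
Essential: --100, -0--0, 1-001, 10---

NO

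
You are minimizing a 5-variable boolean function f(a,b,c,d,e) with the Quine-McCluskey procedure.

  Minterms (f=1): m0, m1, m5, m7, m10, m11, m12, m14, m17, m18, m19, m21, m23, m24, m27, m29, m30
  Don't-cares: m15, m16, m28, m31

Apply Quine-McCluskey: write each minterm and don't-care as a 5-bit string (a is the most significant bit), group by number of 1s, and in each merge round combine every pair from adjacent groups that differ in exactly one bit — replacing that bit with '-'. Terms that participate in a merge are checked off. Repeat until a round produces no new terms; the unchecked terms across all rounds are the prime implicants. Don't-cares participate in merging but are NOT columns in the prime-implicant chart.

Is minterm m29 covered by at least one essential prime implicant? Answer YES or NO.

NO

size-2^0 implicants → 00000(✓)  00001(✓)  00101(✓)  00111(✓)  01010(✓)  01011(✓)  01100(✓)  01110(✓)  01111(✓)  10000(✓)  10001(✓)  10010(✓)  10011(✓)  10101(✓)  10111(✓)  11000(✓)  11011(✓)  11100(✓)  11101(✓)  11110(✓)  11111(✓)
size-2^1 implicants → -0000(✓)  -0001(✓)  -0101(✓)  -0111(✓)  -1011(✓)  -1100(✓)  -1110(✓)  -1111(✓)  0-111(✓)  00-01(✓)  0000-(✓)  001-1(✓)  01-10(✓)  01-11(✓)  0101-(✓)  011-0(✓)  0111-(✓)  1-000  1-011(✓)  1-101(✓)  1-111(✓)  10-01(✓)  10-11(✓)  100-0(✓)  100-1(✓)  1000-(✓)  1001-(✓)  101-1(✓)  11-00  11-11(✓)  111-0(✓)  111-1(✓)  1110-(✓)  1111-(✓)
size-2^2 implicants → --111  -0-01  -000-  -01-1  -1-11  -11-0  -111-  01-1-  1--11  1-1-1  10--1  100--  111--
Unchecked terms (primes): --111, -0-01, -000-, -01-1, -1-11, -11-0, -111-, 01-1-, 1--11, 1-000, 1-1-1, 10--1, 100--, 11-00, 111--
Minterm coverage:
  m0 ⊆ -000- [E]
  m1 ⊆ -0-01,-000-
  m5 ⊆ -0-01,-01-1
  m7 ⊆ --111,-01-1
  m10 ⊆ 01-1- [E]
  m11 ⊆ -1-11,01-1-
  m12 ⊆ -11-0 [E]
  m14 ⊆ -11-0,-111-,01-1-
  m17 ⊆ -0-01,-000-,10--1,100--
  m18 ⊆ 100-- [E]
  m19 ⊆ 1--11,10--1,100--
  m21 ⊆ -0-01,-01-1,1-1-1,10--1
  m23 ⊆ --111,-01-1,1--11,1-1-1,10--1
  m24 ⊆ 1-000,11-00
  m27 ⊆ -1-11,1--11
  m29 ⊆ 1-1-1,111--
  m30 ⊆ -11-0,-111-,111--
E = {-000-, -11-0, 01-1-, 100--}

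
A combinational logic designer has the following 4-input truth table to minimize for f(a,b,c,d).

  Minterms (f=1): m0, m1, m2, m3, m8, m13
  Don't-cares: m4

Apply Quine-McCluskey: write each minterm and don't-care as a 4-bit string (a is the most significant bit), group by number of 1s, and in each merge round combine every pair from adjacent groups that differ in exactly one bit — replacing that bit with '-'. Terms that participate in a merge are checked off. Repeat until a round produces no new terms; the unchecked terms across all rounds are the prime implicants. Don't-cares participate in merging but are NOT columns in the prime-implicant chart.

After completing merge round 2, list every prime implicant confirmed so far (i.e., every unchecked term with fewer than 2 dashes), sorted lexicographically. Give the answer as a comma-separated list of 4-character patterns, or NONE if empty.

-000, 0-00, 1101

[col 0] 0000*, 0001*, 0010*, 0011*, 0100*, 1000*, 1101
[col 1] -000, 0-00, 00-0*, 00-1*, 000-*, 001-*
[col 2] 00--
Prime implicants: -000, 0-00, 00--, 1101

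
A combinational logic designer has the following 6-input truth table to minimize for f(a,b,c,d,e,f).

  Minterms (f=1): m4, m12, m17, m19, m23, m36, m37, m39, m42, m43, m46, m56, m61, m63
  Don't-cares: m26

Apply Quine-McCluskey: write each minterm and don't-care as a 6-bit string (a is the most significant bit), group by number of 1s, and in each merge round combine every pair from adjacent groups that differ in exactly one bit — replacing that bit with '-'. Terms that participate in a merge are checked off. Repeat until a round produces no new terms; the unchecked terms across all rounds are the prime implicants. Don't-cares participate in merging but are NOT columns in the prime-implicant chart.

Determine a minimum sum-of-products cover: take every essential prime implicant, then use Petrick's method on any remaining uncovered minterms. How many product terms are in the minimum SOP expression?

9

Round 0: 000100✓ 001100✓ 010001✓ 010011✓ 010111✓ 011010 100100✓ 100101✓ 100111✓ 101010✓ 101011✓ 101110✓ 111000 111101✓ 111111✓
Round 1: -00100 00-100 010-11 0100-1 1001-1 10010- 101-10 10101- 1111-1
PIs = {-00100, 00-100, 010-11, 0100-1, 011010, 1001-1, 10010-, 101-10, 10101-, 111000, 1111-1}
Coverage chart:
  m4: -00100,00-100
  m12: 00-100 ←essential
  m17: 0100-1 ←essential
  m19: 010-11,0100-1
  m23: 010-11 ←essential
  m36: -00100,10010-
  m37: 1001-1,10010-
  m39: 1001-1 ←essential
  m42: 101-10,10101-
  m43: 10101- ←essential
  m46: 101-10 ←essential
  m56: 111000 ←essential
  m61: 1111-1 ←essential
  m63: 1111-1 ←essential
Essential: 00-100, 010-11, 0100-1, 1001-1, 101-10, 10101-, 111000, 1111-1
Petrick residual → -00100
Min cover (9 terms): b'c'de'f' + a'b'de'f' + a'bc'ef + a'bc'd'f + ab'c'df + ab'cef' + ab'cd'e + abcd'e'f' + abcdf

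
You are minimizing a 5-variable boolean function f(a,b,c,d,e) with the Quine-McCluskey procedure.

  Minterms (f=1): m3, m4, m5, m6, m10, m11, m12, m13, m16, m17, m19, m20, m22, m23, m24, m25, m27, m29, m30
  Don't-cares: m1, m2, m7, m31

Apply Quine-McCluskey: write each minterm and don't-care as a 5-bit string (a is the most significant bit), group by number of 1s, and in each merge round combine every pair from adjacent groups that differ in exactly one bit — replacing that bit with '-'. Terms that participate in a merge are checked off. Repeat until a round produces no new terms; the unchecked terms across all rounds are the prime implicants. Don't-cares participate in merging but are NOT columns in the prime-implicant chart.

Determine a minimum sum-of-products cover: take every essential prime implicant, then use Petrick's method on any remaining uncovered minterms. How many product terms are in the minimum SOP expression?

7

Round 0: 00001✓ 00010✓ 00011✓ 00100✓ 00101✓ 00110✓ 00111✓ 01010✓ 01011✓ 01100✓ 01101✓ 10000✓ 10001✓ 10011✓ 10100✓ 10110✓ 10111✓ 11000✓ 11001✓ 11011✓ 11101✓ 11110✓ 11111✓
Round 1: -0001✓ -0011✓ -0100✓ -0110✓ -0111✓ -1011✓ -1101 0-010✓ 0-011✓ 0-100✓ 0-101✓ 00-01✓ 00-10✓ 00-11✓ 000-1✓ 0001-✓ 001-0✓ 001-1✓ 0010-✓ 0011-✓ 0101-✓ 0110-✓ 1-000✓ 1-001✓ 1-011✓ 1-110✓ 1-111✓ 10-00 10-11✓ 100-1✓ 1000-✓ 101-0✓ 1011-✓ 11-01✓ 11-11✓ 110-1✓ 1100-✓ 111-1✓ 1111-✓
Round 2: --011 -0-11 -00-1 -01-0 -011- 0-01- 0-10- 00--1 00-1- 001-- 1--11 1-0-1 1-00- 1-11- 11--1
PIs = {--011, -0-11, -00-1, -01-0, -011-, -1101, 0-01-, 0-10-, 00--1, 00-1-, 001--, 1--11, 1-0-1, 1-00-, 1-11-, 10-00, 11--1}
Coverage chart:
  m3: --011,-0-11,-00-1,0-01-,00--1,00-1-
  m4: -01-0,0-10-,001--
  m5: 0-10-,00--1,001--
  m6: -01-0,-011-,00-1-,001--
  m10: 0-01- ←essential
  m11: --011,0-01-
  m12: 0-10- ←essential
  m13: -1101,0-10-
  m16: 1-00-,10-00
  m17: -00-1,1-0-1,1-00-
  m19: --011,-0-11,-00-1,1--11,1-0-1
  m20: -01-0,10-00
  m22: -01-0,-011-,1-11-
  m23: -0-11,-011-,1--11,1-11-
  m24: 1-00- ←essential
  m25: 1-0-1,1-00-,11--1
  m27: --011,1--11,1-0-1,11--1
  m29: -1101,11--1
  m30: 1-11- ←essential
Essential: 0-01-, 0-10-, 1-00-, 1-11-
Petrick residual → --011, -01-0, -1101
Min cover (7 terms): c'de + b'ce' + bcd'e + a'c'd + a'cd' + ac'd' + acd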